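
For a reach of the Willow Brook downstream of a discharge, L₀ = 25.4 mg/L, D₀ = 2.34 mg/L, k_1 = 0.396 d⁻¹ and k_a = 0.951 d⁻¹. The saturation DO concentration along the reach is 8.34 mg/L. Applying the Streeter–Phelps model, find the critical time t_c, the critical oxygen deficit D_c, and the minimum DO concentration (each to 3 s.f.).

t_c ≈ 1.33 d; D_c ≈ 6.25 mg/L; min DO ≈ 2.09 mg/L

With k_a/k_1 = 2.402 and 1 − D₀(k_a−k_1)/(k_1 L₀) = 0.8709,
t_c = ln(2.402 × 0.8709) / (0.951 − 0.396) = ln(2.091) / 0.5550 = 0.7379/0.5550 = 1.329 d.
D_c = (k_1/k_a) L₀ e^(−k_1 t_c) = (0.396/0.951) × 25.4 × e^(−0.396×1.329) = 0.4164 × 25.4 × 0.5907 = 6.247 mg/L.
Minimum DO = C_s − D_c = 8.34 − 6.247 = 2.093 mg/L.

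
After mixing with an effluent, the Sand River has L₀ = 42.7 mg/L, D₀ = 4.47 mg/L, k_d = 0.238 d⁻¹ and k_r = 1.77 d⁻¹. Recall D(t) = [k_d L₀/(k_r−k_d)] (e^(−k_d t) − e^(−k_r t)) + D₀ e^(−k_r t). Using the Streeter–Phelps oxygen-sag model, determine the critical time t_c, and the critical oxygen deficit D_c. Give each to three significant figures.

With k_r/k_d = 7.437 and 1 − D₀(k_r−k_d)/(k_d L₀) = 0.3262,
t_c = ln(7.437 × 0.3262) / (1.77 − 0.238) = ln(2.426) / 1.532 = 0.8861/1.532 = 0.5784 d.
D_c = (k_d/k_r) L₀ e^(−k_d t_c) = (0.238/1.77) × 42.7 × e^(−0.238×0.5784) = 0.1345 × 42.7 × 0.8714 = 5.003 mg/L.

t_c ≈ 0.578 d; D_c ≈ 5.00 mg/L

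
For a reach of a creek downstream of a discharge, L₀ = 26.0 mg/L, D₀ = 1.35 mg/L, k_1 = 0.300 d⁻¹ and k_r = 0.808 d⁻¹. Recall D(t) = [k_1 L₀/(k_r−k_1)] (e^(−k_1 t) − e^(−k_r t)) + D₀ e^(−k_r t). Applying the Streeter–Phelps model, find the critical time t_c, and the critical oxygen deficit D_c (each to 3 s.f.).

With k_r/k_1 = 2.693 and 1 − D₀(k_r−k_1)/(k_1 L₀) = 0.9121,
t_c = ln(2.693 × 0.9121) / (0.808 − 0.300) = ln(2.457) / 0.5080 = 0.8987/0.5080 = 1.769 d.
L(t_c) = L₀ e^(−k_1 t_c) = 26.0 × 0.5882 = 15.29 mg/L, and at the critical point k_r D_c = k_1 L, so D_c = (0.300/0.808) × 15.29 = 5.678 mg/L.

t_c ≈ 1.77 d; D_c ≈ 5.68 mg/L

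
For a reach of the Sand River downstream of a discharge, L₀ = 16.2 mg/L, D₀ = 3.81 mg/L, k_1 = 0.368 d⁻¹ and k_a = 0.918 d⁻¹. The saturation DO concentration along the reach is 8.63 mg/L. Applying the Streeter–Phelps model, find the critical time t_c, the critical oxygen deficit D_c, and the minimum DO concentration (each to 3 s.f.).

t_c ≈ 0.875 d; D_c ≈ 4.71 mg/L; min DO ≈ 3.92 mg/L

With k_a/k_1 = 2.495 and 1 − D₀(k_a−k_1)/(k_1 L₀) = 0.6485,
t_c = ln(2.495 × 0.6485) / (0.918 − 0.368) = ln(1.618) / 0.5500 = 0.4810/0.5500 = 0.8746 d.
L(t_c) = L₀ e^(−k_1 t_c) = 16.2 × 0.7248 = 11.74 mg/L, and at the critical point k_a D_c = k_1 L, so D_c = (0.368/0.918) × 11.74 = 4.707 mg/L.
Minimum DO = C_s − D_c = 8.63 − 4.707 = 3.923 mg/L.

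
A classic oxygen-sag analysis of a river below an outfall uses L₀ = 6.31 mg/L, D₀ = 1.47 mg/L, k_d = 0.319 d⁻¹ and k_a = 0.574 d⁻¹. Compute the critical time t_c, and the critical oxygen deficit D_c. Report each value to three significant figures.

t_c = [1/(k_a−k_d)] ln[(k_a/k_d)(1 − D₀(k_a−k_d)/(k_d L₀))]
= [1/(0.574−0.319)] ln[(0.574/0.319)(1 − 1.47×0.2550/(0.319×6.31))]
= (1/0.2550) ln[1.799 × 0.8138] = 3.922 × ln(1.464) = 3.922 × 0.3814 = 1.496 d.
D_c = (k_d/k_a) L₀ e^(−k_d t_c) = (0.319/0.574) × 6.31 × e^(−0.319×1.496) = 0.5557 × 6.31 × 0.6206 = 2.176 mg/L.

t_c ≈ 1.50 d; D_c ≈ 2.18 mg/L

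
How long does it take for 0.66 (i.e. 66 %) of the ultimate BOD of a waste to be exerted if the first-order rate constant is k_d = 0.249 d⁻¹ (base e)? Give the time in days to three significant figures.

t ≈ 4.33 d

y/L₀ = 1 − e^(−k_d t) = 0.66 ⇒ e^(−k_d t) = 0.340
t = −ln(0.340) / 0.249 = 1.079 / 0.249 = 4.333 d.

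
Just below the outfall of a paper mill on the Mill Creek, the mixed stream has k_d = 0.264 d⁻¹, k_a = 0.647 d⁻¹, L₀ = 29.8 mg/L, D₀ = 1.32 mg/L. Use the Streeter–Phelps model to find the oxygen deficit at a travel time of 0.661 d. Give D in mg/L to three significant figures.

D ≈ 4.72 mg/L

k_d L₀/(k_a−k_d) = 0.264×29.8/(0.647−0.264) = 7.867/0.3830 = 20.54 mg/L.
e^(−k_d t) = e^(−0.264×0.6610) = 0.8399; e^(−k_a t) = e^(−0.647×0.6610) = 0.6520.
D = 20.54 × (0.8399 − 0.6520) + 1.32 × 0.6520 = 3.859 + 0.8607 = 4.719 mg/L.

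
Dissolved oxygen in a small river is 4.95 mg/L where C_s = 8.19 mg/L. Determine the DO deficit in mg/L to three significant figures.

D = C_s − C = 8.19 − 4.95 = 3.24 mg/L.

D ≈ 3.24 mg/L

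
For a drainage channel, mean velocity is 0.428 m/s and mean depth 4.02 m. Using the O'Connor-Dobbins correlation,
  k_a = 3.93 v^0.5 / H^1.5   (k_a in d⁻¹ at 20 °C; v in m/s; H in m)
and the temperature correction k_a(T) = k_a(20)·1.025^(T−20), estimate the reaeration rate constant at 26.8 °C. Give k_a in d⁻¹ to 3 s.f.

k_a ≈ 0.377 d⁻¹

k_a(20) = 3.93 × 0.428^0.5 / 4.02^1.5 = 3.93 × 0.6542 / 8.060 = 0.3190 d⁻¹.
k_a(26.8) = 0.3190 × 1.025^(26.8−20) = 0.3190 × 1.183 = 0.3773 d⁻¹.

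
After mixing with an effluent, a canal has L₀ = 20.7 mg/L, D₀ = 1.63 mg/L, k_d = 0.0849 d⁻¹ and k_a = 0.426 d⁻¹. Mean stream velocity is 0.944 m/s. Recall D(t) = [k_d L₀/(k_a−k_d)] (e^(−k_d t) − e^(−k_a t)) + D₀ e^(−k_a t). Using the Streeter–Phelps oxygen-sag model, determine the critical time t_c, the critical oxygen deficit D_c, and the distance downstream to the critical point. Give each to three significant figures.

At the critical point dD/dt = 0, so k_d L₀ e^(−k_d t) = k_a D. Substituting D(t) from the Streeter–Phelps equation and solving for t gives
t_c = ln[(k_a/k_d)(1 − D₀(k_a−k_d)/(k_d L₀))] / (k_a−k_d).
Here k_a−k_d = 0.3411 d⁻¹ and 1 − D₀(k_a−k_d)/(k_d L₀) = 1 − 1.63×0.3411/(0.0849×20.7) = 0.6836, so
t_c = ln(5.018 × 0.6836) / 0.3411 = 1.233 / 0.3411 = 3.614 d.
D_c = (k_d/k_a) L₀ e^(−k_d t_c) = (0.0849/0.426) × 20.7 × e^(−0.0849×3.614) = 0.1993 × 20.7 × 0.7358 = 3.035 mg/L.
x_c = v t_c = 0.944 m/s × 3.614 d × 86400 s/d = 294700 m ≈ 295 km.

t_c ≈ 3.61 d; D_c ≈ 3.04 mg/L; x_c ≈ 295 km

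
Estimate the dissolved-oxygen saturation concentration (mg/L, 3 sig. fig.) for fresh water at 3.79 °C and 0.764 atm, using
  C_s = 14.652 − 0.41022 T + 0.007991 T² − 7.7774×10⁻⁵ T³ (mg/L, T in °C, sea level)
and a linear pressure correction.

C_s ≈ 10.1 mg/L

At sea level: C_s = 14.652 − 0.41022×3.79 + 0.007991×3.79² − 7.7774×10⁻⁵×3.79³ = 13.21 mg/L.
Pressure correction: C_s' = 13.21 × 0.764 = 10.09 mg/L.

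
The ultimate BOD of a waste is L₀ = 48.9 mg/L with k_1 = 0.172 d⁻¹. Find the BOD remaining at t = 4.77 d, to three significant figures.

L_t = L₀ e^(−k_1 t) = 48.9 × e^(−0.172×4.77) = 48.9 × 0.4402 = 21.53 mg/L.

L ≈ 21.5 mg/L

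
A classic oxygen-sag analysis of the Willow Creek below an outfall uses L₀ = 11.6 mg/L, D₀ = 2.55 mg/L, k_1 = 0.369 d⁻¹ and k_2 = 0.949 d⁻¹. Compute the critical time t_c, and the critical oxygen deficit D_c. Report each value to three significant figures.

t_c = [1/(k_2−k_1)] ln[(k_2/k_1)(1 − D₀(k_2−k_1)/(k_1 L₀))]
= [1/(0.949−0.369)] ln[(0.949/0.369)(1 − 2.55×0.5800/(0.369×11.6))]
= (1/0.5800) ln[2.572 × 0.6545] = 1.724 × ln(1.683) = 1.724 × 0.5207 = 0.8977 d.
L(t_c) = L₀ e^(−k_1 t_c) = 11.6 × 0.7180 = 8.329 mg/L, and at the critical point k_2 D_c = k_1 L, so D_c = (0.369/0.949) × 8.329 = 3.239 mg/L.

t_c ≈ 0.898 d; D_c ≈ 3.24 mg/L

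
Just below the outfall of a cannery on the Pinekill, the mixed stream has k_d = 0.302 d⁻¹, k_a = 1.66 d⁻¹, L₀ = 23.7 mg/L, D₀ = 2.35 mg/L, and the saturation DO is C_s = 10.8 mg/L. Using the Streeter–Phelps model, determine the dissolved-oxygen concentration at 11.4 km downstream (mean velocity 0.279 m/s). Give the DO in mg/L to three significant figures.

DO ≈ 7.56 mg/L

Travel time t = x/v = 11.4 km / (0.279 m/s) = 11400 m / 0.279 m/s = 40860 s = 0.4729 d.
k_d L₀/(k_a−k_d) = 0.302×23.7/(1.66−0.302) = 7.157/1.358 = 5.271 mg/L.
e^(−k_d t) = e^(−0.302×0.4729) = 0.8669; e^(−k_a t) = e^(−1.66×0.4729) = 0.4561.
D = 5.271 × (0.8669 − 0.4561) + 2.35 × 0.4561 = 2.165 + 1.072 = 3.237 mg/L.
DO = C_s − D = 10.8 − 3.237 = 7.563 mg/L.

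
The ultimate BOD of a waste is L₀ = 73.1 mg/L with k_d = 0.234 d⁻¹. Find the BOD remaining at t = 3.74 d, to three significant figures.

L_t = L₀ e^(−k_d t) = 73.1 × e^(−0.234×3.74) = 73.1 × 0.4168 = 30.47 mg/L.

L ≈ 30.5 mg/L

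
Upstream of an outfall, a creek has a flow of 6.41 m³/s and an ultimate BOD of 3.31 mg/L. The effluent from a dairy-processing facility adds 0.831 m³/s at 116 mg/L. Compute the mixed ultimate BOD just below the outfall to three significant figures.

16.2 mg/L

Flow-weighted mixing: C = (Q_r C_r + Q_w C_w)/(Q_r + Q_w)
= (6.41×3.31 + 0.831×116)/(6.41 + 0.831) = 117.6/7.241 = 16.24 mg/L.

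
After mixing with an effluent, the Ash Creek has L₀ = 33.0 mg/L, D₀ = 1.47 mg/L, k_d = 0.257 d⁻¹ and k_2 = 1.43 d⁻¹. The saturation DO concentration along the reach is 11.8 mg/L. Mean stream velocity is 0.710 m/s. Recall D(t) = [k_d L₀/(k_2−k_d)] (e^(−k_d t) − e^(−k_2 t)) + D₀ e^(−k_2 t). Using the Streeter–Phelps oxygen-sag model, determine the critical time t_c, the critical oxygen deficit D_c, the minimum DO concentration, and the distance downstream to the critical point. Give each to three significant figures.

t_c ≈ 1.27 d; D_c ≈ 4.28 mg/L; min DO ≈ 7.52 mg/L; x_c ≈ 77.9 km

t_c = [1/(k_2−k_d)] ln[(k_2/k_d)(1 − D₀(k_2−k_d)/(k_d L₀))]
= [1/(1.43−0.257)] ln[(1.43/0.257)(1 − 1.47×1.173/(0.257×33.0))]
= (1/1.173) ln[5.564 × 0.7967] = 0.8525 × ln(4.433) = 0.8525 × 1.489 = 1.269 d.
D_c = (k_d/k_2) L₀ e^(−k_d t_c) = (0.257/1.43) × 33.0 × e^(−0.257×1.269) = 0.1797 × 33.0 × 0.7216 = 4.280 mg/L.
Minimum DO = C_s − D_c = 11.8 − 4.280 = 7.520 mg/L.
x_c = v t_c = 0.710 m/s × 1.269 d × 86400 s/d = 77870 m ≈ 77.9 km.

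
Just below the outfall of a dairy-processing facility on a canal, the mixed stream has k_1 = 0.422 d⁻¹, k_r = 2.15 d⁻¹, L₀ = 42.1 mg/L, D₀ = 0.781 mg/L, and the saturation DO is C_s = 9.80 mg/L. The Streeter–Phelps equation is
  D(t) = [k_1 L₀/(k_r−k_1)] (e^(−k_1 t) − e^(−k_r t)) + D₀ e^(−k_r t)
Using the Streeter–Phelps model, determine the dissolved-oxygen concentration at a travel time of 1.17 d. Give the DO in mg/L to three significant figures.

k_1 L₀/(k_r−k_1) = 0.422×42.1/(2.15−0.422) = 17.77/1.728 = 10.28 mg/L.
e^(−k_1 t) = e^(−0.422×1.170) = 0.6103; e^(−k_r t) = e^(−2.15×1.170) = 0.08082.
D = 10.28 × (0.6103 − 0.08082) + 0.781 × 0.08082 = 5.444 + 0.06312 = 5.507 mg/L.
DO = C_s − D = 9.80 − 5.507 = 4.293 mg/L.

DO ≈ 4.29 mg/L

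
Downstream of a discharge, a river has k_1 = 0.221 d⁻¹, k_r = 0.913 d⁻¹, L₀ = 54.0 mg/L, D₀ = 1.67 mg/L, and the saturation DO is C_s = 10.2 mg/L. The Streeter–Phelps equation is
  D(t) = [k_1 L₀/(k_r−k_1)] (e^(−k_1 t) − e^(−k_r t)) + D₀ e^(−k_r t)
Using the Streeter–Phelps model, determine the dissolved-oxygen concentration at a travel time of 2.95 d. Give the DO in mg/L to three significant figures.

DO ≈ 2.27 mg/L

k_1 L₀/(k_r−k_1) = 0.221×54.0/(0.913−0.221) = 11.93/0.6920 = 17.25 mg/L.
e^(−k_1 t) = e^(−0.221×2.950) = 0.5210; e^(−k_r t) = e^(−0.913×2.950) = 0.06765.
D = 17.25 × (0.5210 − 0.06765) + 1.67 × 0.06765 = 7.819 + 0.1130 = 7.932 mg/L.
DO = C_s − D = 10.2 − 7.932 = 2.268 mg/L.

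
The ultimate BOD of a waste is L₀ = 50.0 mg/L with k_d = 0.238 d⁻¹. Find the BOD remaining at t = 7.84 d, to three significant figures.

L ≈ 7.74 mg/L

L_t = L₀ e^(−k_d t) = 50.0 × e^(−0.238×7.84) = 50.0 × 0.1548 = 7.738 mg/L.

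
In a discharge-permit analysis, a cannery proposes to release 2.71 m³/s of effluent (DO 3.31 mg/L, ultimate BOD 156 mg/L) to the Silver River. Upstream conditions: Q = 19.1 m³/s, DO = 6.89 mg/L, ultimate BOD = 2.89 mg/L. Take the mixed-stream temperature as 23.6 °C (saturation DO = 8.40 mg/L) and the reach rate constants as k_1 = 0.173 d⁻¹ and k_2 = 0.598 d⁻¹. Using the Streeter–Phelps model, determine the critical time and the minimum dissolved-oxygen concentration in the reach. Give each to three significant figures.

Mixed DO = (19.1×6.89 + 2.71×3.31)/(19.1+2.71) = 140.6/21.81 = 6.445 mg/L.
Mixed L₀ = (19.1×2.89 + 2.71×156)/(21.81) = 478.0/21.81 = 21.91 mg/L.
Initial deficit D₀ = C_s − DO₀ = 8.40 − 6.445 = 1.955 mg/L.
t_c = (1/0.4250) ln[(0.598/0.173)(1 − 1.955×0.4250/(0.173×21.91))] = 2.353 × ln(2.699) = 2.336 d.
D_c = (0.173/0.598) × 21.91 × e^(−0.173×2.336) = 0.2893 × 21.91 × 0.6675 = 4.232 mg/L.
Minimum DO = 8.40 − 4.232 = 4.168 mg/L.

t_c ≈ 2.34 d; minimum DO ≈ 4.17 mg/L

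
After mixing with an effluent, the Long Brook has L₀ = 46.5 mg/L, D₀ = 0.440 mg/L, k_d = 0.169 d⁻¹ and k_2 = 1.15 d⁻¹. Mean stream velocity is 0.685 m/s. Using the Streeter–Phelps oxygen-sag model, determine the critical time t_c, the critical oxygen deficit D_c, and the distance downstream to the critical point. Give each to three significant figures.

t_c ≈ 1.90 d; D_c ≈ 4.96 mg/L; x_c ≈ 112 km

At the critical point dD/dt = 0, so k_d L₀ e^(−k_d t) = k_2 D. Substituting D(t) from the Streeter–Phelps equation and solving for t gives
t_c = ln[(k_2/k_d)(1 − D₀(k_2−k_d)/(k_d L₀))] / (k_2−k_d).
Here k_2−k_d = 0.9810 d⁻¹ and 1 − D₀(k_2−k_d)/(k_d L₀) = 1 − 0.440×0.9810/(0.169×46.5) = 0.9451, so
t_c = ln(6.805 × 0.9451) / 0.9810 = 1.861 / 0.9810 = 1.897 d.
L(t_c) = L₀ e^(−k_d t_c) = 46.5 × 0.7257 = 33.74 mg/L, and at the critical point k_2 D_c = k_d L, so D_c = (0.169/1.15) × 33.74 = 4.959 mg/L.
x_c = v t_c = 0.685 m/s × 1.897 d × 86400 s/d = 112300 m ≈ 112 km.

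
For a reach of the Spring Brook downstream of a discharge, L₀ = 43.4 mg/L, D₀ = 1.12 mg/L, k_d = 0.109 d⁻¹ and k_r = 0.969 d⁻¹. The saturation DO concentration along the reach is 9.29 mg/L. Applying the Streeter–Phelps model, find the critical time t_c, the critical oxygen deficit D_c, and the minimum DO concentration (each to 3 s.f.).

At the critical point dD/dt = 0, so k_d L₀ e^(−k_d t) = k_r D. Substituting D(t) from the Streeter–Phelps equation and solving for t gives
t_c = ln[(k_r/k_d)(1 − D₀(k_r−k_d)/(k_d L₀))] / (k_r−k_d).
Here k_r−k_d = 0.8600 d⁻¹ and 1 − D₀(k_r−k_d)/(k_d L₀) = 1 − 1.12×0.8600/(0.109×43.4) = 0.7964, so
t_c = ln(8.890 × 0.7964) / 0.8600 = 1.957 / 0.8600 = 2.276 d.
L(t_c) = L₀ e^(−k_d t_c) = 43.4 × 0.7803 = 33.87 mg/L, and at the critical point k_r D_c = k_d L, so D_c = (0.109/0.969) × 33.87 = 3.809 mg/L.
Minimum DO = C_s − D_c = 9.29 − 3.809 = 5.481 mg/L.

t_c ≈ 2.28 d; D_c ≈ 3.81 mg/L; min DO ≈ 5.48 mg/L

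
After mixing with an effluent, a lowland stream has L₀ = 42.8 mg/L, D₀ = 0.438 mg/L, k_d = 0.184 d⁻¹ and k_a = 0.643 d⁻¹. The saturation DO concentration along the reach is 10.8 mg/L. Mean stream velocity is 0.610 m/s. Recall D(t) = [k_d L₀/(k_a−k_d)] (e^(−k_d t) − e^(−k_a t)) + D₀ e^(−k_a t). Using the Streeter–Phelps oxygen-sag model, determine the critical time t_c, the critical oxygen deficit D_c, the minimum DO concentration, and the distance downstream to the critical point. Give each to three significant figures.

t_c ≈ 2.67 d; D_c ≈ 7.49 mg/L; min DO ≈ 3.31 mg/L; x_c ≈ 141 km

t_c = [1/(k_a−k_d)] ln[(k_a/k_d)(1 − D₀(k_a−k_d)/(k_d L₀))]
= [1/(0.643−0.184)] ln[(0.643/0.184)(1 − 0.438×0.4590/(0.184×42.8))]
= (1/0.4590) ln[3.495 × 0.9745] = 2.179 × ln(3.405) = 2.179 × 1.225 = 2.670 d.
D_c = (k_d/k_a) L₀ e^(−k_d t_c) = (0.184/0.643) × 42.8 × e^(−0.184×2.670) = 0.2862 × 42.8 × 0.6119 = 7.494 mg/L.
Minimum DO = C_s − D_c = 10.8 − 7.494 = 3.306 mg/L.
x_c = v t_c = 0.610 m/s × 2.670 d × 86400 s/d = 140700 m ≈ 141 km.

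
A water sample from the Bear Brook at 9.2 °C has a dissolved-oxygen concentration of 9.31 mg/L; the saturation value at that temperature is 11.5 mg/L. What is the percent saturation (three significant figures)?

81.0 % saturation

% saturation = C/C_s × 100 = 9.31/11.5 × 100 = 81.0 %.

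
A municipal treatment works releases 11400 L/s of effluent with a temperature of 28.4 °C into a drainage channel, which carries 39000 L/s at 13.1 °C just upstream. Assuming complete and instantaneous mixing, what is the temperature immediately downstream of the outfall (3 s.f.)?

Flow-weighted mixing: C = (Q_r C_r + Q_w C_w)/(Q_r + Q_w)
= (39000×13.1 + 11400×28.4)/(39000 + 11400) = 834700/50400 = 16.56 °C.

16.6 °C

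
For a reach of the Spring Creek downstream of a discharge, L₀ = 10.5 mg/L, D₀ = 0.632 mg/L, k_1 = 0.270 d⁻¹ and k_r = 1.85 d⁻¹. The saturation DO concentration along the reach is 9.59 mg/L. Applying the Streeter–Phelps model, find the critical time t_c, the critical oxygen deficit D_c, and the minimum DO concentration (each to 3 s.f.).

With k_r/k_1 = 6.852 and 1 − D₀(k_r−k_1)/(k_1 L₀) = 0.6478,
t_c = ln(6.852 × 0.6478) / (1.85 − 0.270) = ln(4.438) / 1.580 = 1.490/1.580 = 0.9432 d.
L(t_c) = L₀ e^(−k_1 t_c) = 10.5 × 0.7752 = 8.139 mg/L, and at the critical point k_r D_c = k_1 L, so D_c = (0.270/1.85) × 8.139 = 1.188 mg/L.
Minimum DO = C_s − D_c = 9.59 − 1.188 = 8.402 mg/L.

t_c ≈ 0.943 d; D_c ≈ 1.19 mg/L; min DO ≈ 8.40 mg/L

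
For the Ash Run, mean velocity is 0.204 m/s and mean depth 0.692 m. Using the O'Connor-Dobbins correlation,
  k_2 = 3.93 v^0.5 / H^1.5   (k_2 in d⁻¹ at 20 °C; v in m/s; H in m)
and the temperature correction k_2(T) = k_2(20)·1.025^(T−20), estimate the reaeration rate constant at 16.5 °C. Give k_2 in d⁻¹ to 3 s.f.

k_2 ≈ 2.83 d⁻¹

k_2(20) = 3.93 × 0.204^0.5 / 0.692^1.5 = 3.93 × 0.4517 / 0.5757 = 3.084 d⁻¹.
k_2(16.5) = 3.084 × 1.025^(16.5−20) = 3.084 × 0.9172 = 2.828 d⁻¹.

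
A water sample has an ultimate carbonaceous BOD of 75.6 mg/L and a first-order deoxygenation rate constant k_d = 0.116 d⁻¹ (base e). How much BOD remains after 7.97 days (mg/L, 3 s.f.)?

L ≈ 30.0 mg/L

L_t = L₀ e^(−k_d t) = 75.6 × e^(−0.116×7.97) = 75.6 × 0.3967 = 29.99 mg/L.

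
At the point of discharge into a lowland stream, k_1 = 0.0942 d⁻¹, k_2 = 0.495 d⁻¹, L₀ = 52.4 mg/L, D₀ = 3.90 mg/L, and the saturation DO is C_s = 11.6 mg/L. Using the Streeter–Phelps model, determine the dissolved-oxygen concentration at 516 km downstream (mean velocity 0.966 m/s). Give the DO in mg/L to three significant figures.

DO ≈ 5.12 mg/L

Travel time t = x/v = 516 km / (0.966 m/s) = 516000 m / 0.966 m/s = 534200 s = 6.182 d.
k_1 L₀/(k_2−k_1) = 0.0942×52.4/(0.495−0.0942) = 4.936/0.4008 = 12.32 mg/L.
e^(−k_1 t) = e^(−0.0942×6.182) = 0.5586; e^(−k_2 t) = e^(−0.495×6.182) = 0.04687.
D = 12.32 × (0.5586 − 0.04687) + 3.90 × 0.04687 = 6.302 + 0.1828 = 6.485 mg/L.
DO = C_s − D = 11.6 − 6.485 = 5.115 mg/L.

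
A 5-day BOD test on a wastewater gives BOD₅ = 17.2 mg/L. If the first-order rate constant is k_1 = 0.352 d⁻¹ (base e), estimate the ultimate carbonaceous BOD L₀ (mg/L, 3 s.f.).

BOD₅ = L₀(1 − e^(−5k_1)) ⇒ L₀ = BOD₅ / (1 − e^(−5×0.352))
= 17.2 / (1 − 0.1720) = 17.2 / 0.8280 = 20.77 mg/L.

L₀ ≈ 20.8 mg/L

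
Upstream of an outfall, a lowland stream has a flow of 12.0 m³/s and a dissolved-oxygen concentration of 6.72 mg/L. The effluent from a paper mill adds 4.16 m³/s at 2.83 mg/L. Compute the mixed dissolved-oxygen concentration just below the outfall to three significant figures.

5.72 mg/L

Flow-weighted mixing: C = (Q_r C_r + Q_w C_w)/(Q_r + Q_w)
= (12.0×6.72 + 4.16×2.83)/(12.0 + 4.16) = 92.41/16.16 = 5.719 mg/L.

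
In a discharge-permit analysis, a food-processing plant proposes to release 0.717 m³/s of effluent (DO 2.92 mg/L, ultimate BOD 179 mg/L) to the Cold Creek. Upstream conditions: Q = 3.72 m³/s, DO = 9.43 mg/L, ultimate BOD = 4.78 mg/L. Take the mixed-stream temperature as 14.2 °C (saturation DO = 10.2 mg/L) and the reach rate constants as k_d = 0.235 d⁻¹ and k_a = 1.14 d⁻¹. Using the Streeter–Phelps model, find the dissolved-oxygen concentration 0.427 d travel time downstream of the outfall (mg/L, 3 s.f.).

Mixed DO = (3.72×9.43 + 0.717×2.92)/(3.72+0.717) = 37.17/4.437 = 8.378 mg/L.
Mixed L₀ = (3.72×4.78 + 0.717×179)/(4.437) = 146.1/4.437 = 32.93 mg/L.
Initial deficit D₀ = C_s − DO₀ = 10.2 − 8.378 = 1.822 mg/L.
D(0.427) = [0.235×32.93/(1.14−0.235)](e^(−0.235×0.427) − e^(−1.14×0.427)) + 1.822 e^(−1.14×0.427)
= 8.552 × (0.9045 − 0.6146) + 1.822 × 0.6146 = 3.599 mg/L.
DO = 10.2 − 3.599 = 6.601 mg/L.

DO ≈ 6.60 mg/L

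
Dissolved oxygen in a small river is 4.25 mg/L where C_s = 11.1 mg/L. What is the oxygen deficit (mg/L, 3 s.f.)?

D = C_s − C = 11.1 − 4.25 = 6.85 mg/L.

D ≈ 6.85 mg/L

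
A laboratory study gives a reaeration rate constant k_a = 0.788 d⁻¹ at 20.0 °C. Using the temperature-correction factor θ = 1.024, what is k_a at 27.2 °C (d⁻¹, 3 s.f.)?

k_a ≈ 0.935 d⁻¹

k_a(T₂) = k_a(T₁) · θ^(T₂−T₁) = 0.788 × 1.024^(27.2−20.0)
= 0.788 × 1.024^7.20 = 0.788 × 1.186 = 0.9347 d⁻¹.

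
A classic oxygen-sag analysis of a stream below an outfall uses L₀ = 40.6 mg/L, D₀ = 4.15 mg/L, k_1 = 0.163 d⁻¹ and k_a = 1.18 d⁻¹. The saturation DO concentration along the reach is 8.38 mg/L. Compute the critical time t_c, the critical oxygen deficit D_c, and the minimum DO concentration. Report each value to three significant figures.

At the critical point dD/dt = 0, so k_1 L₀ e^(−k_1 t) = k_a D. Substituting D(t) from the Streeter–Phelps equation and solving for t gives
t_c = ln[(k_a/k_1)(1 − D₀(k_a−k_1)/(k_1 L₀))] / (k_a−k_1).
Here k_a−k_1 = 1.017 d⁻¹ and 1 − D₀(k_a−k_1)/(k_1 L₀) = 1 − 4.15×1.017/(0.163×40.6) = 0.3622, so
t_c = ln(7.239 × 0.3622) / 1.017 = 0.9641 / 1.017 = 0.9480 d.
L(t_c) = L₀ e^(−k_1 t_c) = 40.6 × 0.8568 = 34.79 mg/L, and at the critical point k_a D_c = k_1 L, so D_c = (0.163/1.18) × 34.79 = 4.805 mg/L.
Minimum DO = C_s − D_c = 8.38 − 4.805 = 3.575 mg/L.

t_c ≈ 0.948 d; D_c ≈ 4.81 mg/L; min DO ≈ 3.57 mg/L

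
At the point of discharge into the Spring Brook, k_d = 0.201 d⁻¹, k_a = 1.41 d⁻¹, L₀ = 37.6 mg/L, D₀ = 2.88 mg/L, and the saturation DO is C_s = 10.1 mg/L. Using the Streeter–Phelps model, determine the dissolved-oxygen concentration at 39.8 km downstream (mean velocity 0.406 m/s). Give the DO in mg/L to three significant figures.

DO ≈ 5.80 mg/L

Travel time t = x/v = 39.8 km / (0.406 m/s) = 39800 m / 0.406 m/s = 98030 s = 1.135 d.
k_d L₀/(k_a−k_d) = 0.201×37.6/(1.41−0.201) = 7.558/1.209 = 6.251 mg/L.
e^(−k_d t) = e^(−0.201×1.135) = 0.7961; e^(−k_a t) = e^(−1.41×1.135) = 0.2019.
D = 6.251 × (0.7961 − 0.2019) + 2.88 × 0.2019 = 3.714 + 0.5816 = 4.296 mg/L.
DO = C_s − D = 10.1 − 4.296 = 5.804 mg/L.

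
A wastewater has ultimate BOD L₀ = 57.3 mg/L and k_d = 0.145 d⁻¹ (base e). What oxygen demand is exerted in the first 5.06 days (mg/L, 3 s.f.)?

y_t = L₀(1 − e^(−k_d t)) = 57.3 × (1 − e^(−0.145×5.06))
= 57.3 × (1 − 0.4801) = 57.3 × 0.5199 = 29.79 mg/L.

y ≈ 29.8 mg/L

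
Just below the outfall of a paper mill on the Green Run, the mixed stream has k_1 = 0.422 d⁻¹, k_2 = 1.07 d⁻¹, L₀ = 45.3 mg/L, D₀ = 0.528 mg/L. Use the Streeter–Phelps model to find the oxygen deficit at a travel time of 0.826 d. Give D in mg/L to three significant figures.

k_1 L₀/(k_2−k_1) = 0.422×45.3/(1.07−0.422) = 19.12/0.6480 = 29.50 mg/L.
e^(−k_1 t) = e^(−0.422×0.8260) = 0.7057; e^(−k_2 t) = e^(−1.07×0.8260) = 0.4132.
D = 29.50 × (0.7057 − 0.4132) + 0.528 × 0.4132 = 8.629 + 0.2182 = 8.847 mg/L.

D ≈ 8.85 mg/L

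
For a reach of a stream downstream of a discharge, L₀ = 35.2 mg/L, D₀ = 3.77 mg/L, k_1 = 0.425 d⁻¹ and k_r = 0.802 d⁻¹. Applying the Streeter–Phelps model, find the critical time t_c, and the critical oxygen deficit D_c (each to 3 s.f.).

t_c ≈ 1.42 d; D_c ≈ 10.2 mg/L

t_c = [1/(k_r−k_1)] ln[(k_r/k_1)(1 − D₀(k_r−k_1)/(k_1 L₀))]
= [1/(0.802−0.425)] ln[(0.802/0.425)(1 − 3.77×0.3770/(0.425×35.2))]
= (1/0.3770) ln[1.887 × 0.9050] = 2.653 × ln(1.708) = 2.653 × 0.5352 = 1.420 d.
D_c = (k_1/k_r) L₀ e^(−k_1 t_c) = (0.425/0.802) × 35.2 × e^(−0.425×1.420) = 0.5299 × 35.2 × 0.5470 = 10.20 mg/L.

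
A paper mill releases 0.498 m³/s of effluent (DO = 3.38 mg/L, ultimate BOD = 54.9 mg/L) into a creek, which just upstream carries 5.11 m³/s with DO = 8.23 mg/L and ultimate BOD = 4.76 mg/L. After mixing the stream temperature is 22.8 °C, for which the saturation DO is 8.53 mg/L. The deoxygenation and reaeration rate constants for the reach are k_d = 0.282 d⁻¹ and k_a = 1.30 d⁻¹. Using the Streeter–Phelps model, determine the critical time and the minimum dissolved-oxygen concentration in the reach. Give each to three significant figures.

Mixed DO = (5.11×8.23 + 0.498×3.38)/(5.11+0.498) = 43.74/5.608 = 7.799 mg/L.
Mixed L₀ = (5.11×4.76 + 0.498×54.9)/(5.608) = 51.66/5.608 = 9.213 mg/L.
Initial deficit D₀ = C_s − DO₀ = 8.53 − 7.799 = 0.7307 mg/L.
t_c = (1/1.018) ln[(1.30/0.282)(1 − 0.7307×1.018/(0.282×9.213))] = 0.9823 × ln(3.290) = 1.170 d.
D_c = (0.282/1.30) × 9.213 × e^(−0.282×1.170) = 0.2169 × 9.213 × 0.7190 = 1.437 mg/L.
Minimum DO = 8.53 − 1.437 = 7.093 mg/L.

t_c ≈ 1.17 d; minimum DO ≈ 7.09 mg/L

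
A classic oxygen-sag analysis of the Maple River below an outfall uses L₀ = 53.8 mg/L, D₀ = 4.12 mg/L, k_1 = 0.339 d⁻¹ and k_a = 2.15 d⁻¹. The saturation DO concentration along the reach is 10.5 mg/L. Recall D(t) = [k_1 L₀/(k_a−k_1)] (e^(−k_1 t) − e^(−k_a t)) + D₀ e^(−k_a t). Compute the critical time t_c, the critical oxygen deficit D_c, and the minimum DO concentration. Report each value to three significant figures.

t_c ≈ 0.729 d; D_c ≈ 6.62 mg/L; min DO ≈ 3.88 mg/L

With k_a/k_1 = 6.342 and 1 − D₀(k_a−k_1)/(k_1 L₀) = 0.5909,
t_c = ln(6.342 × 0.5909) / (2.15 − 0.339) = ln(3.748) / 1.811 = 1.321/1.811 = 0.7295 d.
L(t_c) = L₀ e^(−k_1 t_c) = 53.8 × 0.7809 = 42.01 mg/L, and at the critical point k_a D_c = k_1 L, so D_c = (0.339/2.15) × 42.01 = 6.624 mg/L.
Minimum DO = C_s − D_c = 10.5 − 6.624 = 3.876 mg/L.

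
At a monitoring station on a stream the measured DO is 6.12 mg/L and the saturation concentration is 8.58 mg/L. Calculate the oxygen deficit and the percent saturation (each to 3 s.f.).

D ≈ 2.46 mg/L; 71.3 % saturation

D = C_s − C = 8.58 − 6.12 = 2.46 mg/L.
% saturation = 6.12/8.58 × 100 = 71.3 %.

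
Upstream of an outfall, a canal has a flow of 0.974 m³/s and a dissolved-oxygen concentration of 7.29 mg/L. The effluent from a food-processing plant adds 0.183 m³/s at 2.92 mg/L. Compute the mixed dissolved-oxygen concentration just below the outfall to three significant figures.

Flow-weighted mixing: C = (Q_r C_r + Q_w C_w)/(Q_r + Q_w)
= (0.974×7.29 + 0.183×2.92)/(0.974 + 0.183) = 7.635/1.157 = 6.599 mg/L.

6.60 mg/L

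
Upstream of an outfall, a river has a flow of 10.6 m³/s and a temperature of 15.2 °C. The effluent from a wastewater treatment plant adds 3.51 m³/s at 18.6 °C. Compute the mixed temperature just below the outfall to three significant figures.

16.0 °C

Flow-weighted mixing: C = (Q_r C_r + Q_w C_w)/(Q_r + Q_w)
= (10.6×15.2 + 3.51×18.6)/(10.6 + 3.51) = 226.4/14.11 = 16.05 °C.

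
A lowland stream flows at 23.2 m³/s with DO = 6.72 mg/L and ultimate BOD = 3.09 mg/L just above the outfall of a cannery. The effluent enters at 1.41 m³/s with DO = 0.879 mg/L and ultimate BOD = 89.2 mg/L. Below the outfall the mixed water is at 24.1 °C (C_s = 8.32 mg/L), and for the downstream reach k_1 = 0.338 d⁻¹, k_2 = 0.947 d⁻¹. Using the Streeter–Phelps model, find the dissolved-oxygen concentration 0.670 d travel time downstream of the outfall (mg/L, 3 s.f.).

DO ≈ 6.10 mg/L

Mixed DO = (23.2×6.72 + 1.41×0.879)/(23.2+1.41) = 157.1/24.61 = 6.385 mg/L.
Mixed L₀ = (23.2×3.09 + 1.41×89.2)/(24.61) = 197.5/24.61 = 8.024 mg/L.
Initial deficit D₀ = C_s − DO₀ = 8.32 − 6.385 = 1.935 mg/L.
D(0.670) = [0.338×8.024/(0.947−0.338)](e^(−0.338×0.670) − e^(−0.947×0.670)) + 1.935 e^(−0.947×0.670)
= 4.453 × (0.7974 − 0.5302) + 1.935 × 0.5302 = 2.215 mg/L.
DO = 8.32 − 2.215 = 6.105 mg/L.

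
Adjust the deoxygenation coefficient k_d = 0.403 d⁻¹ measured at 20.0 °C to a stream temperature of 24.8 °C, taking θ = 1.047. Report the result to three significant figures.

k_d(T₂) = k_d(T₁) · θ^(T₂−T₁) = 0.403 × 1.047^(24.8−20.0)
= 0.403 × 1.047^4.80 = 0.403 × 1.247 = 0.5024 d⁻¹.

k_d ≈ 0.502 d⁻¹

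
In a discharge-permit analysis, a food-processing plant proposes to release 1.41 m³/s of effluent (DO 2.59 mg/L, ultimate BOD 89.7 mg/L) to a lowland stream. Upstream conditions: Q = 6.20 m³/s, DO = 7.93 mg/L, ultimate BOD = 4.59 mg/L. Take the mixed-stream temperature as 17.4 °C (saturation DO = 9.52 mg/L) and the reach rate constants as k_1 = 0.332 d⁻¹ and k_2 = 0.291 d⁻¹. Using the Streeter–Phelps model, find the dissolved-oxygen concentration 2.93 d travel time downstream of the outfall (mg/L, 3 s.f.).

DO ≈ 0.465 mg/L

Mixed DO = (6.20×7.93 + 1.41×2.59)/(6.20+1.41) = 52.82/7.610 = 6.941 mg/L.
Mixed L₀ = (6.20×4.59 + 1.41×89.7)/(7.610) = 154.9/7.610 = 20.36 mg/L.
Initial deficit D₀ = C_s − DO₀ = 9.52 − 6.941 = 2.579 mg/L.
D(2.93) = [0.332×20.36/(0.291−0.332)](e^(−0.332×2.93) − e^(−0.291×2.93)) + 2.579 e^(−0.291×2.93)
= -164.9 × (0.3780 − 0.4263) + 2.579 × 0.4263 = 9.055 mg/L.
DO = 9.52 − 9.055 = 0.4652 mg/L.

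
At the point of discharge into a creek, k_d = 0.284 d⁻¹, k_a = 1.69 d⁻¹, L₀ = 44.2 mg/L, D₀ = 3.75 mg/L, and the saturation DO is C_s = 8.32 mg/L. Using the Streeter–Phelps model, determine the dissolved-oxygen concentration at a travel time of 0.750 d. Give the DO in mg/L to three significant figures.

DO ≈ 2.56 mg/L

k_d L₀/(k_a−k_d) = 0.284×44.2/(1.69−0.284) = 12.55/1.406 = 8.928 mg/L.
e^(−k_d t) = e^(−0.284×0.7500) = 0.8082; e^(−k_a t) = e^(−1.69×0.7500) = 0.2815.
D = 8.928 × (0.8082 − 0.2815) + 3.75 × 0.2815 = 4.702 + 1.056 = 5.757 mg/L.
DO = C_s − D = 8.32 − 5.757 = 2.563 mg/L.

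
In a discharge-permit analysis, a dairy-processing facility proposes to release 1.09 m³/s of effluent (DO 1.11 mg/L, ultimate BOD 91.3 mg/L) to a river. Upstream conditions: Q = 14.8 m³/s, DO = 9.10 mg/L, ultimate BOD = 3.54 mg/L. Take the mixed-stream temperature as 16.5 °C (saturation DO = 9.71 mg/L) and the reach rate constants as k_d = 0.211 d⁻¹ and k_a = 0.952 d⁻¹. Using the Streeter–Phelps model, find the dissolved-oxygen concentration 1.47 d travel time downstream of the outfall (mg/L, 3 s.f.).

DO ≈ 8.10 mg/L

Mixed DO = (14.8×9.10 + 1.09×1.11)/(14.8+1.09) = 135.9/15.89 = 8.552 mg/L.
Mixed L₀ = (14.8×3.54 + 1.09×91.3)/(15.89) = 151.9/15.89 = 9.560 mg/L.
Initial deficit D₀ = C_s − DO₀ = 9.71 − 8.552 = 1.158 mg/L.
D(1.47) = [0.211×9.560/(0.952−0.211)](e^(−0.211×1.47) − e^(−0.952×1.47)) + 1.158 e^(−0.952×1.47)
= 2.722 × (0.7333 − 0.2467) + 1.158 × 0.2467 = 1.610 mg/L.
DO = 9.71 − 1.610 = 8.100 mg/L.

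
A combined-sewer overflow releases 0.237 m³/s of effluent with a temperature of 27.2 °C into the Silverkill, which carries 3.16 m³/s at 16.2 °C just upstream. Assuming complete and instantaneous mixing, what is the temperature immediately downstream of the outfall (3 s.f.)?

Flow-weighted mixing: C = (Q_r C_r + Q_w C_w)/(Q_r + Q_w)
= (3.16×16.2 + 0.237×27.2)/(3.16 + 0.237) = 57.64/3.397 = 16.97 °C.

17.0 °C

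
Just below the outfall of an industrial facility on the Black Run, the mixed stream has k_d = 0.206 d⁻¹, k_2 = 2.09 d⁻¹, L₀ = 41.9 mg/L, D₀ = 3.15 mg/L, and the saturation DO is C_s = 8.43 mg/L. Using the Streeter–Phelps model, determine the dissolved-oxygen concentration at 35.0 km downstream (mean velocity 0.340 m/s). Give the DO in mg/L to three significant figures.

DO ≈ 4.96 mg/L

Travel time t = x/v = 35.0 km / (0.340 m/s) = 35000 m / 0.340 m/s = 102900 s = 1.191 d.
k_d L₀/(k_2−k_d) = 0.206×41.9/(2.09−0.206) = 8.631/1.884 = 4.581 mg/L.
e^(−k_d t) = e^(−0.206×1.191) = 0.7824; e^(−k_2 t) = e^(−2.09×1.191) = 0.08290.
D = 4.581 × (0.7824 − 0.08290) + 3.15 × 0.08290 = 3.205 + 0.2611 = 3.466 mg/L.
DO = C_s − D = 8.43 − 3.466 = 4.964 mg/L.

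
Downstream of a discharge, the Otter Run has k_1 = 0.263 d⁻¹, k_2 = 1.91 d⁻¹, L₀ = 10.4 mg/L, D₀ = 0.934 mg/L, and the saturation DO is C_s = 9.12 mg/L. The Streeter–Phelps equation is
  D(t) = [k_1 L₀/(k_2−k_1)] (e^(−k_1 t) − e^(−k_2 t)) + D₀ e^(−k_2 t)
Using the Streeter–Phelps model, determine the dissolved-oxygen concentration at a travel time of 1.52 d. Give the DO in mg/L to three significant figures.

DO ≈ 8.05 mg/L

k_1 L₀/(k_2−k_1) = 0.263×10.4/(1.91−0.263) = 2.735/1.647 = 1.661 mg/L.
e^(−k_1 t) = e^(−0.263×1.520) = 0.6705; e^(−k_2 t) = e^(−1.91×1.520) = 0.05485.
D = 1.661 × (0.6705 − 0.05485) + 0.934 × 0.05485 = 1.022 + 0.05123 = 1.074 mg/L.
DO = C_s − D = 9.12 − 1.074 = 8.046 mg/L.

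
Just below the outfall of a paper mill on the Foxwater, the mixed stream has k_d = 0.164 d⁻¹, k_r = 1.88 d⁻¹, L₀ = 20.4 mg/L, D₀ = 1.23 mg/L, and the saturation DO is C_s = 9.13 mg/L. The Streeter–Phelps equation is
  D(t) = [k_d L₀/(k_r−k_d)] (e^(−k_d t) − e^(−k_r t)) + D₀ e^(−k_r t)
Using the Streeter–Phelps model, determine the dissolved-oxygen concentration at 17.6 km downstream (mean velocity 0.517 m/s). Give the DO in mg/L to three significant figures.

Travel time t = x/v = 17.6 km / (0.517 m/s) = 17600 m / 0.517 m/s = 34040 s = 0.3940 d.
k_d L₀/(k_r−k_d) = 0.164×20.4/(1.88−0.164) = 3.346/1.716 = 1.950 mg/L.
e^(−k_d t) = e^(−0.164×0.3940) = 0.9374; e^(−k_r t) = e^(−1.88×0.3940) = 0.4768.
D = 1.950 × (0.9374 − 0.4768) + 1.23 × 0.4768 = 0.8981 + 0.5864 = 1.485 mg/L.
DO = C_s − D = 9.13 − 1.485 = 7.645 mg/L.

DO ≈ 7.65 mg/L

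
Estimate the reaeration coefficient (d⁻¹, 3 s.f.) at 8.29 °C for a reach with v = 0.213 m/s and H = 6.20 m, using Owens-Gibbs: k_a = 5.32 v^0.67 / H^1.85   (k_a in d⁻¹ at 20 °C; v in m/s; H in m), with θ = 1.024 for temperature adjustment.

k_a ≈ 0.0489 d⁻¹

k_a(20) = 5.32 × 0.213^0.67 / 6.20^1.85 = 5.32 × 0.3548 / 29.24 = 0.06457 d⁻¹.
k_a(8.29) = 0.06457 × 1.024^(8.29−20) = 0.06457 × 0.7575 = 0.04891 d⁻¹.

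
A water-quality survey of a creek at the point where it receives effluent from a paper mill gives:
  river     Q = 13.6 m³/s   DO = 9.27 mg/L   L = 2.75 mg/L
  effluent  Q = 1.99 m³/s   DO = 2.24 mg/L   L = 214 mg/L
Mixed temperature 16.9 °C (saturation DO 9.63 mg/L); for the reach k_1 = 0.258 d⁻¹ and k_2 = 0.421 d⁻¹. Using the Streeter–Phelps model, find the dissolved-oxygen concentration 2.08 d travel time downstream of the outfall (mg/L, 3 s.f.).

DO ≈ 1.20 mg/L

Mixed DO = (13.6×9.27 + 1.99×2.24)/(13.6+1.99) = 130.5/15.59 = 8.373 mg/L.
Mixed L₀ = (13.6×2.75 + 1.99×214)/(15.59) = 463.3/15.59 = 29.72 mg/L.
Initial deficit D₀ = C_s − DO₀ = 9.63 − 8.373 = 1.257 mg/L.
D(2.08) = [0.258×29.72/(0.421−0.258)](e^(−0.258×2.08) − e^(−0.421×2.08)) + 1.257 e^(−0.421×2.08)
= 47.03 × (0.5847 − 0.4166) + 1.257 × 0.4166 = 8.432 mg/L.
DO = 9.63 − 8.432 = 1.198 mg/L.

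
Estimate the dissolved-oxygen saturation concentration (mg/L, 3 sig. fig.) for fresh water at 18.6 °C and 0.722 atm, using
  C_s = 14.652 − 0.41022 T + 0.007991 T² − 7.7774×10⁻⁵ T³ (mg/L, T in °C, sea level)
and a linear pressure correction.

At sea level: C_s = 14.652 − 0.41022×18.6 + 0.007991×18.6² − 7.7774×10⁻⁵×18.6³ = 9.286 mg/L.
Pressure correction: C_s' = 9.286 × 0.722 = 6.704 mg/L.

C_s ≈ 6.70 mg/L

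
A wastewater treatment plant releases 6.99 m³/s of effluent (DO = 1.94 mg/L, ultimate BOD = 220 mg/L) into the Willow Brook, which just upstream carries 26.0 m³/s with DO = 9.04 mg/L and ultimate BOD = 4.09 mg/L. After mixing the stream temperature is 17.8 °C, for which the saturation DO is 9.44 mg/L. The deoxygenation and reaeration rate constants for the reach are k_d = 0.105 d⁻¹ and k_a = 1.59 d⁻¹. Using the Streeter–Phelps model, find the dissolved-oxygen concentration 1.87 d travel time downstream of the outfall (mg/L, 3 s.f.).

DO ≈ 6.63 mg/L

Mixed DO = (26.0×9.04 + 6.99×1.94)/(26.0+6.99) = 248.6/32.99 = 7.536 mg/L.
Mixed L₀ = (26.0×4.09 + 6.99×220)/(32.99) = 1644/32.99 = 49.84 mg/L.
Initial deficit D₀ = C_s − DO₀ = 9.44 − 7.536 = 1.904 mg/L.
D(1.87) = [0.105×49.84/(1.59−0.105)](e^(−0.105×1.87) − e^(−1.59×1.87)) + 1.904 e^(−1.59×1.87)
= 3.524 × (0.8217 − 0.05113) + 1.904 × 0.05113 = 2.813 mg/L.
DO = 9.44 − 2.813 = 6.627 mg/L.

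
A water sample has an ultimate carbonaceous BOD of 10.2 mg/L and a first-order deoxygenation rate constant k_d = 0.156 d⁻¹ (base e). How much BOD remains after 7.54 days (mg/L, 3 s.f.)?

L ≈ 3.15 mg/L

L_t = L₀ e^(−k_d t) = 10.2 × e^(−0.156×7.54) = 10.2 × 0.3084 = 3.146 mg/L.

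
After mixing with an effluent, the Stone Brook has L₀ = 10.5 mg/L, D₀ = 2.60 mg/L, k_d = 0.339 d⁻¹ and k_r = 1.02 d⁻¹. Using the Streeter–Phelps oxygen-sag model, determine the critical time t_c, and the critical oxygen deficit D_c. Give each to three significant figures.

At the critical point dD/dt = 0, so k_d L₀ e^(−k_d t) = k_r D. Substituting D(t) from the Streeter–Phelps equation and solving for t gives
t_c = ln[(k_r/k_d)(1 − D₀(k_r−k_d)/(k_d L₀))] / (k_r−k_d).
Here k_r−k_d = 0.6810 d⁻¹ and 1 − D₀(k_r−k_d)/(k_d L₀) = 1 − 2.60×0.6810/(0.339×10.5) = 0.5026, so
t_c = ln(3.009 × 0.5026) / 0.6810 = 0.4135 / 0.6810 = 0.6073 d.
L(t_c) = L₀ e^(−k_d t_c) = 10.5 × 0.8139 = 8.546 mg/L, and at the critical point k_r D_c = k_d L, so D_c = (0.339/1.02) × 8.546 = 2.840 mg/L.

t_c ≈ 0.607 d; D_c ≈ 2.84 mg/L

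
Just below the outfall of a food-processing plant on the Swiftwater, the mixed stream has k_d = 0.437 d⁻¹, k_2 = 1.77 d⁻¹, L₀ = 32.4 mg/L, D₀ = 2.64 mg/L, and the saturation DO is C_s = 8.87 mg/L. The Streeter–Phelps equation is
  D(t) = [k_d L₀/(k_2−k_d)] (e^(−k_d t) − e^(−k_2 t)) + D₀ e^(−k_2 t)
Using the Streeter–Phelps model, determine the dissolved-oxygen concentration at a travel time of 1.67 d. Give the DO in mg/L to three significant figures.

DO ≈ 4.17 mg/L

k_d L₀/(k_2−k_d) = 0.437×32.4/(1.77−0.437) = 14.16/1.333 = 10.62 mg/L.
e^(−k_d t) = e^(−0.437×1.670) = 0.4820; e^(−k_2 t) = e^(−1.77×1.670) = 0.05203.
D = 10.62 × (0.4820 − 0.05203) + 2.64 × 0.05203 = 4.567 + 0.1374 = 4.704 mg/L.
DO = C_s − D = 8.87 − 4.704 = 4.166 mg/L.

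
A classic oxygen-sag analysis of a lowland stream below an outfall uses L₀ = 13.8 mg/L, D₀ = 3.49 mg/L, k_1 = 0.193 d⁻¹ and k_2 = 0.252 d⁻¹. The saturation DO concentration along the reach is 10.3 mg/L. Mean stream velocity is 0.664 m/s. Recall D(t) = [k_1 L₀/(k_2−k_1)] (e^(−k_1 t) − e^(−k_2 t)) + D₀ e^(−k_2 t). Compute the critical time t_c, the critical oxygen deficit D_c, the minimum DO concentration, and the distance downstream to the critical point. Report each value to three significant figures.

t_c ≈ 3.16 d; D_c ≈ 5.75 mg/L; min DO ≈ 4.55 mg/L; x_c ≈ 181 km

t_c = [1/(k_2−k_1)] ln[(k_2/k_1)(1 − D₀(k_2−k_1)/(k_1 L₀))]
= [1/(0.252−0.193)] ln[(0.252/0.193)(1 − 3.49×0.05900/(0.193×13.8))]
= (1/0.05900) ln[1.306 × 0.9227] = 16.95 × ln(1.205) = 16.95 × 0.1863 = 3.157 d.
D_c = (k_1/k_2) L₀ e^(−k_1 t_c) = (0.193/0.252) × 13.8 × e^(−0.193×3.157) = 0.7659 × 13.8 × 0.5437 = 5.746 mg/L.
Minimum DO = C_s − D_c = 10.3 − 5.746 = 4.554 mg/L.
x_c = v t_c = 0.664 m/s × 3.157 d × 86400 s/d = 181100 m ≈ 181 km.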